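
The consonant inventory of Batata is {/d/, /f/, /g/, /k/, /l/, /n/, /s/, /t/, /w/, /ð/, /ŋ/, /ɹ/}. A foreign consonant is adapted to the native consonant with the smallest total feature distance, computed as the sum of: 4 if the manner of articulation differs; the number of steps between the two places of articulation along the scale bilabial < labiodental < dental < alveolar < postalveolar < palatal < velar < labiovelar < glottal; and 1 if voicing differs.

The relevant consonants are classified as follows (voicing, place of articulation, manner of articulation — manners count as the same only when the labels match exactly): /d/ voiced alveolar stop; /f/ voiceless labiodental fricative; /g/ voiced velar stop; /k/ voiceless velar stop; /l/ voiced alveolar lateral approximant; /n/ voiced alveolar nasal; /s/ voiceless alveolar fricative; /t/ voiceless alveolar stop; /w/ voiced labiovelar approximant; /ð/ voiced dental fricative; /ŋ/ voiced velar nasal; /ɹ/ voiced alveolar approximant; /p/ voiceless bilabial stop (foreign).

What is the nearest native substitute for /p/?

/t/ is closest: same manner (stop), place distance 3 (bilabial→alveolar), same voicing; total 3. Next closest is /d/ at distance 4.

t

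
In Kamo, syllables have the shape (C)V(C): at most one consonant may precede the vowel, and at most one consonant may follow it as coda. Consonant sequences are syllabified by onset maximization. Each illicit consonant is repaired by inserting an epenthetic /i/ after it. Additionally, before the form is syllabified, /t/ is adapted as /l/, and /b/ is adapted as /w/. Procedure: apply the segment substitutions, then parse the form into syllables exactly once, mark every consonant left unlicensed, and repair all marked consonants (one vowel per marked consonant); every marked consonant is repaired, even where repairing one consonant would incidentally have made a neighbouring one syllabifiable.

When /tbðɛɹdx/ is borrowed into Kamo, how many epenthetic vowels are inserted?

After substitution the input is /lwðɛɹdx/.
The unsyllabifiable consonants are /l/, /w/, /d/, /x/; each receives one epenthetic vowel.

4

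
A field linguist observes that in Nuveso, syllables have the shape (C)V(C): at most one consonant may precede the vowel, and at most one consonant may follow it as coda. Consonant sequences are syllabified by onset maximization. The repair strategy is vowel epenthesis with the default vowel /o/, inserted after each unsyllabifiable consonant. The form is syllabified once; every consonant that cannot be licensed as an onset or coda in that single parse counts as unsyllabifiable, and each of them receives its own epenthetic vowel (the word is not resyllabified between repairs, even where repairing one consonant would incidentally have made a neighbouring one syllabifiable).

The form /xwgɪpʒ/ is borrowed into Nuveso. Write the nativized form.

The consonants /x/, /w/, /ʒ/ cannot be parsed into a legal (C)V(C) syllable (at most one coda consonant is licensed; onsets are limited to one consonant).
Inserting the epenthetic vowel yields /x/ → /xo/, /w/ → /wo/, /ʒ/ → /ʒo/.

xowogɪpʒo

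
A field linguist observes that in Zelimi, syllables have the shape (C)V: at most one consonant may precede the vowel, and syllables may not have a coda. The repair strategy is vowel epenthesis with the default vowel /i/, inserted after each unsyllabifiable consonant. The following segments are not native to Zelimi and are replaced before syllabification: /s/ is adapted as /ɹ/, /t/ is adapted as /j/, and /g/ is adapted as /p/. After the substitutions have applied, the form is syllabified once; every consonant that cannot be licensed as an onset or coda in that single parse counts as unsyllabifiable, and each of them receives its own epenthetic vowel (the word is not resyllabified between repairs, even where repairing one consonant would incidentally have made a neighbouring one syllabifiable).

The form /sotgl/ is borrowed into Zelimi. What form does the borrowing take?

Substitution: /s/ → /ɹ/, /t/ → /j/, /g/ → /p/, giving /ɹojpl/.
The consonants /j/, /p/, /l/ cannot be parsed into a legal (C)V syllable (no codas are permitted; onsets are limited to one consonant).
Inserting the epenthetic vowel yields /j/ → /ji/, /p/ → /pi/, /l/ → /li/.

ɹojipili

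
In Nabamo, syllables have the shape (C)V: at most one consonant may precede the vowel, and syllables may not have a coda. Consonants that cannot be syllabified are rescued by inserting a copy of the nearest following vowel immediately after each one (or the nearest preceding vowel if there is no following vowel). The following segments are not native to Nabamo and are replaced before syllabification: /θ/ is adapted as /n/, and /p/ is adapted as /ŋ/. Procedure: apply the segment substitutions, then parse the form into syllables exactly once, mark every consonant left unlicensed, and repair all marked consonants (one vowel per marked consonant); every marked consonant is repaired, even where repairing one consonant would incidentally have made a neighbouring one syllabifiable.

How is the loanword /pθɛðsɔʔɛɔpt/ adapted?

Substitution: /p/ → /ŋ/, /θ/ → /n/, giving /ŋnɛðsɔʔɛɔŋt/.
Under (C)V, the unsyllabifiable consonants are /ŋ/, /ð/, /ŋ/, /t/ (no codas are permitted; onsets are limited to one consonant).
Each unlicensed consonant becomes the onset of a new syllable: /ŋ/ → /ŋɛ/, /ð/ → /ðɔ/, /ŋ/ → /ŋɔ/, /t/ → /tɔ/.

ŋɛnɛðɔsɔʔɛɔŋɔtɔ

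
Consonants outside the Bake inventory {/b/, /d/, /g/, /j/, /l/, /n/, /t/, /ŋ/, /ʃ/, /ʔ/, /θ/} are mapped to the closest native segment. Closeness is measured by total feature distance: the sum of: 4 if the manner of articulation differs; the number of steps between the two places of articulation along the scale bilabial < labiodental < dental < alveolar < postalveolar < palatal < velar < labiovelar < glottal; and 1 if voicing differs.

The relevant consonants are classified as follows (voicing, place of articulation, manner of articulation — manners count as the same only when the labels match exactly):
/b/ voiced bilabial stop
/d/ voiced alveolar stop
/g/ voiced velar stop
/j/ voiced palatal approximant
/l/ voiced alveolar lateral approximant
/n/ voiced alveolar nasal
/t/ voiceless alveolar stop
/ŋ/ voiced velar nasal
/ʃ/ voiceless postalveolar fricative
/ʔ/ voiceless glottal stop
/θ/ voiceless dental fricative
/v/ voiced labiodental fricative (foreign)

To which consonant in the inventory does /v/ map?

/θ/ is closest: same manner (fricative), place distance 1 (labiodental→dental), voicing differs (+1); total 2. Next closest is /ʃ/ at distance 4.

θ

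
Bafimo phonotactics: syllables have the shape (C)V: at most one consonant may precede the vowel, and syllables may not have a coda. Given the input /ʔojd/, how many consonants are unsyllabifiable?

2

Under (C)V, the unsyllabifiable consonants are /j/, /d/ (no codas are permitted; onsets are limited to one consonant).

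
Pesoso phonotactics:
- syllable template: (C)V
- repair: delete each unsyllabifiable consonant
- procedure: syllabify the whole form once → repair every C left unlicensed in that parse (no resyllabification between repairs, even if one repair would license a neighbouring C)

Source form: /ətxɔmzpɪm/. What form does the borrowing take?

Under (C)V, the unsyllabifiable consonants are /t/, /m/, /z/, /m/ (no codas are permitted; onsets are limited to one consonant).
Each unlicensed consonant is deleted: /t/, /m/, /z/, /m/.

əxɔpɪ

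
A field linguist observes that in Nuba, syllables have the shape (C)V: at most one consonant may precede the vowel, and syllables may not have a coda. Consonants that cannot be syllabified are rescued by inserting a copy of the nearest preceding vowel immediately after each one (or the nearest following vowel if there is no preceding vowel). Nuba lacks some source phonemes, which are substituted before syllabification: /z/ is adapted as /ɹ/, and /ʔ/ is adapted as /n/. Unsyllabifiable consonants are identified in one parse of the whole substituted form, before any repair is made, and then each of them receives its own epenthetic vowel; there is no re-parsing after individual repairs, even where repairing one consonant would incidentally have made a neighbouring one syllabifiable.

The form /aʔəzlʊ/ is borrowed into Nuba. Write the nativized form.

anəɹəlʊ

Substitution: /ʔ/ → /n/, /z/ → /ɹ/, giving /anəɹlʊ/.
The consonants /ɹ/ cannot be parsed into a legal (C)V syllable (no codas are permitted; onsets are limited to one consonant).
Each unlicensed consonant becomes the onset of a new syllable: /ɹ/ → /ɹə/.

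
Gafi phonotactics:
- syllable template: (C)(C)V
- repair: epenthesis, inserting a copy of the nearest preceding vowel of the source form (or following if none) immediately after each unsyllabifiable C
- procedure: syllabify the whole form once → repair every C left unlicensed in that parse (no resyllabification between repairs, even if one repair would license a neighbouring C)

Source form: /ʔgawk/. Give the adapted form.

Under (C)(C)V, the unsyllabifiable consonants are /w/, /k/ (no codas are permitted; onsets may contain at most 2 consonants).
Each unlicensed consonant becomes the onset of a new syllable: /w/ → /wa/, /k/ → /ka/.

ʔgawaka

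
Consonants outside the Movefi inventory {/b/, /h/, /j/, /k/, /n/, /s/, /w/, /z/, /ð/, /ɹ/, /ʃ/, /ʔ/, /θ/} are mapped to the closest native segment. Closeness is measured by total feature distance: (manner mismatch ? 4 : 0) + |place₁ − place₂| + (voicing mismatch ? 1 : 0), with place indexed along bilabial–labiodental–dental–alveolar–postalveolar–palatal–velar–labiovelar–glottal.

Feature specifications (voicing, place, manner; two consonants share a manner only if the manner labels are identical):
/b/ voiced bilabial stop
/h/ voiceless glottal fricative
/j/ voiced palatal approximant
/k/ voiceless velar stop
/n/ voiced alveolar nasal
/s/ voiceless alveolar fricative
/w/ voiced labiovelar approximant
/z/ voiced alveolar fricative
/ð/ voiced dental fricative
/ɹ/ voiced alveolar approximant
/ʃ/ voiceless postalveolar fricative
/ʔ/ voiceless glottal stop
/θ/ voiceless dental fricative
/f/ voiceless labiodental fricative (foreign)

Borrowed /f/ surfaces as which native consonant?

θ

/θ/ is closest: same manner (fricative), place distance 1 (labiodental→dental), same voicing; total 1. Next closest is /s/ at distance 2.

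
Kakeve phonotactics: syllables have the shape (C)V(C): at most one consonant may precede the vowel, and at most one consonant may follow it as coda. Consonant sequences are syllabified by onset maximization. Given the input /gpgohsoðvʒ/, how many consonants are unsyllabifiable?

4

Under (C)V(C), the unsyllabifiable consonants are /g/, /p/, /v/, /ʒ/ (at most one coda consonant is licensed; onsets are limited to one consonant).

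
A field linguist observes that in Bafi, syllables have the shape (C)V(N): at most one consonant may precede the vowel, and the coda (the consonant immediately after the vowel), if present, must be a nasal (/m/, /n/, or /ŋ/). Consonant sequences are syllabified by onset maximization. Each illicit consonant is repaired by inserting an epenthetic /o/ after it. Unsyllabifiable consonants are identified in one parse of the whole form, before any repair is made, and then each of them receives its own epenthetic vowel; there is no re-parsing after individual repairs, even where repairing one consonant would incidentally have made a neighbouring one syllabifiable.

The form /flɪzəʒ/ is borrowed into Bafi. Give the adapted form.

The consonants /f/, /ʒ/ cannot be parsed into a legal (C)V(N) syllable (only a nasal (/m/, /n/, or /ŋ/) is licensed in coda position; onsets are limited to one consonant).
Inserting the epenthetic vowel yields /f/ → /fo/, /ʒ/ → /ʒo/.

folɪzəʒo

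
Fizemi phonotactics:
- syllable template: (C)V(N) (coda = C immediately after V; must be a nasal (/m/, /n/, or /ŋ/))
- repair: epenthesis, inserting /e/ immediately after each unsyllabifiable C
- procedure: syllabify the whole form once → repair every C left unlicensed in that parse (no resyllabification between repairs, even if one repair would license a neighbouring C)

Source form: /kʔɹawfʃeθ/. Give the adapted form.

Under (C)V(N), the unsyllabifiable consonants are /k/, /ʔ/, /w/, /f/, /θ/ (only a nasal (/m/, /n/, or /ŋ/) is licensed in coda position; onsets are limited to one consonant).
Epenthesis after each stranded consonant: /k/ → /ke/, /ʔ/ → /ʔe/, /w/ → /we/, /f/ → /fe/, /θ/ → /θe/.

keʔeɹawefeʃeθe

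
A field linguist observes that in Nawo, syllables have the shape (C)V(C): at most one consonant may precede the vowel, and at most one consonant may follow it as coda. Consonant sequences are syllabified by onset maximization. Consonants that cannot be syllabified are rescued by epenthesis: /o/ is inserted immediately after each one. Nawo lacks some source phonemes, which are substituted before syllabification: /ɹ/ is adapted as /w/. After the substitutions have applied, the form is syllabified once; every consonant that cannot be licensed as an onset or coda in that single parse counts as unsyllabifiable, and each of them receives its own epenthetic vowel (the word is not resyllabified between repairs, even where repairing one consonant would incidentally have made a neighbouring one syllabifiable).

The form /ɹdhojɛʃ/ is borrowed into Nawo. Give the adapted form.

wodohojɛʃ

Substitution: /ɹ/ → /w/, giving /wdhojɛʃ/.
Syllabifying with onset maximization leaves /w/, /d/ stranded (at most one coda consonant is licensed; onsets are limited to one consonant).
Each unlicensed consonant becomes the onset of a new syllable: /w/ → /wo/, /d/ → /do/.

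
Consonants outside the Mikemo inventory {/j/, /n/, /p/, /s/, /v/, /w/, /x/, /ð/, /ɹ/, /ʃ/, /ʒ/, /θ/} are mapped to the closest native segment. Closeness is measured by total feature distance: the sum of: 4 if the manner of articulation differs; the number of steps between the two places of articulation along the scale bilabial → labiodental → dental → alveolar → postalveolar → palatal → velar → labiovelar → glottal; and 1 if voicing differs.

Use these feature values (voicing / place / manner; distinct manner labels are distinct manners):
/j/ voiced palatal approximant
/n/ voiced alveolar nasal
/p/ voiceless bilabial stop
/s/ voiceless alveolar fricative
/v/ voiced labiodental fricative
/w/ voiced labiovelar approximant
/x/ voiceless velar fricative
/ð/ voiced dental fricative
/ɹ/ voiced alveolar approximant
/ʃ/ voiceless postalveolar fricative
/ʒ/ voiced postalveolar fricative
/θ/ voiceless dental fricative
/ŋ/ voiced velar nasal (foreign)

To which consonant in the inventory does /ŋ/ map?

/n/ is closest: same manner (nasal), place distance 3 (velar→alveolar), same voicing; total 3. Next closest is /j/ at distance 5.

n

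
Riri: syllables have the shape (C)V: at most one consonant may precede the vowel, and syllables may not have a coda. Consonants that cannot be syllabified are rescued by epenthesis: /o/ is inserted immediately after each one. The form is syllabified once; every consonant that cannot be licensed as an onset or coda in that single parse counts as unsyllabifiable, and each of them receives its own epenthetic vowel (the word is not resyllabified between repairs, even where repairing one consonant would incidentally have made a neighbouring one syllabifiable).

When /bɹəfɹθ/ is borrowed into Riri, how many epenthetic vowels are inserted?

4

The unsyllabifiable consonants are /b/, /f/, /ɹ/, /θ/; each receives one epenthetic vowel.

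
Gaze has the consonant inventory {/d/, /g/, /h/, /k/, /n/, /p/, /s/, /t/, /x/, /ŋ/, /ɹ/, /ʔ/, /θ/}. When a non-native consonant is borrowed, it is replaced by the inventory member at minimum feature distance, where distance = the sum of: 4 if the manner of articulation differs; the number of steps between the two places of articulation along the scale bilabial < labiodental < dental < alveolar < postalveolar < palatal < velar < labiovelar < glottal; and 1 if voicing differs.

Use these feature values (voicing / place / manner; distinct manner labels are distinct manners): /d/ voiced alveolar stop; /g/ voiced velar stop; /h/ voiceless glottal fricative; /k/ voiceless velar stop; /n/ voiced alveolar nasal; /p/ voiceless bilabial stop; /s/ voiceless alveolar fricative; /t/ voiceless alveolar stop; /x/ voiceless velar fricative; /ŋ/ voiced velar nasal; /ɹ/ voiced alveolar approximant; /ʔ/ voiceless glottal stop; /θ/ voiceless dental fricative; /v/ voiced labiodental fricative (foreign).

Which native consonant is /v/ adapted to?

/θ/ is closest: same manner (fricative), place distance 1 (labiodental→dental), voicing differs (+1); total 2. Next closest is /s/ at distance 3.

θ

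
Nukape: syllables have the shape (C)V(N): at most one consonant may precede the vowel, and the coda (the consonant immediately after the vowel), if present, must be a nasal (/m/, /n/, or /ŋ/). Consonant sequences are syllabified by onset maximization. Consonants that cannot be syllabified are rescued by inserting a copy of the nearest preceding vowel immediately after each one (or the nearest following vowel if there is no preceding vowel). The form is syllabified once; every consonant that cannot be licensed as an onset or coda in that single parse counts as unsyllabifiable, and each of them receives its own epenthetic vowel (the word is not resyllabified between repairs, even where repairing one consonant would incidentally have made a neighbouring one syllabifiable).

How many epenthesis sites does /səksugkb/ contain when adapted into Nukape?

4

The unsyllabifiable consonants are /k/, /g/, /k/, /b/; each receives one epenthetic vowel.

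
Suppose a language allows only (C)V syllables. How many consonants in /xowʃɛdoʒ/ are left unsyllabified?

2

Syllabifying with onset maximization leaves /w/, /ʒ/ stranded (no codas are permitted; onsets are limited to one consonant).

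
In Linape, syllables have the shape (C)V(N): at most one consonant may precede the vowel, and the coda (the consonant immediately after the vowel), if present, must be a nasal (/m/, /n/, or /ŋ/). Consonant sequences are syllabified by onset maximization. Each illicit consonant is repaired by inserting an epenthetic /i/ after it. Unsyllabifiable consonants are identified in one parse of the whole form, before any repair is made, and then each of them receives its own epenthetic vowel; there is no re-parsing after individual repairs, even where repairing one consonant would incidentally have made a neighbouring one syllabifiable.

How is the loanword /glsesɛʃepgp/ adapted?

gilisesɛʃepigipi

The consonants /g/, /l/, /p/, /g/, /p/ cannot be parsed into a legal (C)V(N) syllable (only a nasal (/m/, /n/, or /ŋ/) is licensed in coda position; onsets are limited to one consonant).
Inserting the epenthetic vowel yields /g/ → /gi/, /l/ → /li/, /p/ → /pi/, /g/ → /gi/, /p/ → /pi/.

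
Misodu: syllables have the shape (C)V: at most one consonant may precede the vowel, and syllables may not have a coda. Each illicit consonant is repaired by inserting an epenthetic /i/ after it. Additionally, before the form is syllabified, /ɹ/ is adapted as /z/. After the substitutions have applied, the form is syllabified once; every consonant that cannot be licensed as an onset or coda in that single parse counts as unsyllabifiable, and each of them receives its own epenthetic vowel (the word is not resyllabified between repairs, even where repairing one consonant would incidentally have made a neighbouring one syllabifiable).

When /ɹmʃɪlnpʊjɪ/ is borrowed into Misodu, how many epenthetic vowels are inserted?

After substitution the input is /zmʃɪlnpʊjɪ/.
The unsyllabifiable consonants are /z/, /m/, /l/, /n/; each receives one epenthetic vowel.

4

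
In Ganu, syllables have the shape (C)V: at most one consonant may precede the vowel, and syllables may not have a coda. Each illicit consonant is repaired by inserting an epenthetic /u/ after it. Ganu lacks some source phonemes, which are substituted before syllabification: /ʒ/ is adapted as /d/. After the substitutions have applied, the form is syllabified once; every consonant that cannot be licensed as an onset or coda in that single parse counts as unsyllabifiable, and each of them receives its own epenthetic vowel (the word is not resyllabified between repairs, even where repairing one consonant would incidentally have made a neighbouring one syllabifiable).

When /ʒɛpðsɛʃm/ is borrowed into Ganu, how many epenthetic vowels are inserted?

4

After substitution the input is /dɛpðsɛʃm/.
The unsyllabifiable consonants are /p/, /ð/, /ʃ/, /m/; each receives one epenthetic vowel.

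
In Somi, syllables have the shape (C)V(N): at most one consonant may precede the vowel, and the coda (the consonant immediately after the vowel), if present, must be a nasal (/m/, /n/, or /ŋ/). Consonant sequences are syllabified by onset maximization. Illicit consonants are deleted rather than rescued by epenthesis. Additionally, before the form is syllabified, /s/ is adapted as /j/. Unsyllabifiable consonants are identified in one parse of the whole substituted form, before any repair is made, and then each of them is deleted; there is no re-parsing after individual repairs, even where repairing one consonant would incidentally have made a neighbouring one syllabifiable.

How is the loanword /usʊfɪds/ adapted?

ujʊfɪ

Substitution: /s/ → /j/, giving /ujʊfɪdj/.
Syllabifying with onset maximization leaves /d/, /j/ stranded (only a nasal (/m/, /n/, or /ŋ/) is licensed in coda position; onsets are limited to one consonant).
Deleting the stranded consonants removes /d/, /j/.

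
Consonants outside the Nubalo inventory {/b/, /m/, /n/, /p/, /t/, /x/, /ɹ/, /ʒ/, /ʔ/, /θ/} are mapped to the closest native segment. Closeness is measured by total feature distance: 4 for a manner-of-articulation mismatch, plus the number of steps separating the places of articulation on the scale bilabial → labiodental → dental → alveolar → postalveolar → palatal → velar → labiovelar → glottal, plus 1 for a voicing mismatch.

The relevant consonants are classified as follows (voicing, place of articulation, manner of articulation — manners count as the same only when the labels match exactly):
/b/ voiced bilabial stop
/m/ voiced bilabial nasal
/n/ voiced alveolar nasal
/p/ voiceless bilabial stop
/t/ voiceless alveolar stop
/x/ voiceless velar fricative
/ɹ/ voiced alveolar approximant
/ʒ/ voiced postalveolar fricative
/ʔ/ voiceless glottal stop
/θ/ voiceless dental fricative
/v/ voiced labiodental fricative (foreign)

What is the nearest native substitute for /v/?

θ

/θ/ is closest: same manner (fricative), place distance 1 (labiodental→dental), voicing differs (+1); total 2. Next closest is /ʒ/ at distance 3.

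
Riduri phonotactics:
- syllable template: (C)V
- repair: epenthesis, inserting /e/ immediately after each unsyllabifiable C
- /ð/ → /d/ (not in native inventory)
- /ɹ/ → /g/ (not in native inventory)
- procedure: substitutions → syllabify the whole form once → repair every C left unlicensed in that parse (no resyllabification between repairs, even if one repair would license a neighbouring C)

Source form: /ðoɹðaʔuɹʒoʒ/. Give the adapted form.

dogedaʔugeʒoʒe

Substitution: /ð/ → /d/, /ɹ/ → /g/, giving /dogdaʔugʒoʒ/.
Under (C)V, the unsyllabifiable consonants are /g/, /g/, /ʒ/ (no codas are permitted; onsets are limited to one consonant).
Each unlicensed consonant becomes the onset of a new syllable: /g/ → /ge/, /g/ → /ge/, /ʒ/ → /ʒe/.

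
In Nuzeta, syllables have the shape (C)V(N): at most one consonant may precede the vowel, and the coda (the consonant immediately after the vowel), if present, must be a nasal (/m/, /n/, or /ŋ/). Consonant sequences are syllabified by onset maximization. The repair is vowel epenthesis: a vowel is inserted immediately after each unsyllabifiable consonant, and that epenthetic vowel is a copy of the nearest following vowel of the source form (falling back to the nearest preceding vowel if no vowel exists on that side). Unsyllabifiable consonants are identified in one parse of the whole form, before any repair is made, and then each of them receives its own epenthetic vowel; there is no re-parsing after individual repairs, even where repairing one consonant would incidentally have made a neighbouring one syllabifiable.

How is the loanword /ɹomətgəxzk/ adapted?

ɹomətəgəxəzəkə

Syllabifying with onset maximization leaves /t/, /x/, /z/, /k/ stranded (only a nasal (/m/, /n/, or /ŋ/) is licensed in coda position; onsets are limited to one consonant).
Inserting the epenthetic vowel yields /t/ → /tə/, /x/ → /xə/, /z/ → /zə/, /k/ → /kə/.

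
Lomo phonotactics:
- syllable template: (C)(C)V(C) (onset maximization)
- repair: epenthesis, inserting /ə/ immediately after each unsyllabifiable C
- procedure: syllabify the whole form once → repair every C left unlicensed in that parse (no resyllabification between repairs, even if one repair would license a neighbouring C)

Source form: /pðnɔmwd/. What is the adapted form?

pəðnɔmwədə

The consonants /p/, /w/, /d/ cannot be parsed into a legal (C)(C)V(C) syllable (at most one coda consonant is licensed; onsets may contain at most 2 consonants).
Each unlicensed consonant becomes the onset of a new syllable: /p/ → /pə/, /w/ → /wə/, /d/ → /də/.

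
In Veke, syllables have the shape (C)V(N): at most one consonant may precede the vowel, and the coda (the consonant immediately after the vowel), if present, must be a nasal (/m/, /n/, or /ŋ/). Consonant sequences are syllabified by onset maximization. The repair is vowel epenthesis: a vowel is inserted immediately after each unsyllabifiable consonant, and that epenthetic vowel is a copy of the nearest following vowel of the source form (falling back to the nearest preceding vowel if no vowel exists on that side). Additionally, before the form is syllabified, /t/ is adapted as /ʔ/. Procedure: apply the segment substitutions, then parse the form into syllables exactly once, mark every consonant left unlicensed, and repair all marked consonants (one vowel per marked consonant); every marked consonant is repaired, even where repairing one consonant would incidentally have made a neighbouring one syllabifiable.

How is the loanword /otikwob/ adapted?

oʔikowobo

Substitution: /t/ → /ʔ/, giving /oʔikwob/.
Syllabifying with onset maximization leaves /k/, /b/ stranded (only a nasal (/m/, /n/, or /ŋ/) is licensed in coda position; onsets are limited to one consonant).
Inserting the epenthetic vowel yields /k/ → /ko/, /b/ → /bo/.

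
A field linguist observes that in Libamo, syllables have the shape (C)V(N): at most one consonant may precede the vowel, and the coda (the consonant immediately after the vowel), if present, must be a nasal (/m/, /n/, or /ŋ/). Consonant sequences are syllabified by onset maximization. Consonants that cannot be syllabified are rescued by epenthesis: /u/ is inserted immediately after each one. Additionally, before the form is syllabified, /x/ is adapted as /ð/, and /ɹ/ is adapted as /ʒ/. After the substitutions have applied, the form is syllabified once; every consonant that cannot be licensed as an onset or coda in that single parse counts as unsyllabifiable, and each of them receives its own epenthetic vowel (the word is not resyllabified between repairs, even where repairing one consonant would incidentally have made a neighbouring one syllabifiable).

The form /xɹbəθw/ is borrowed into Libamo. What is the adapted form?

Substitution: /x/ → /ð/, /ɹ/ → /ʒ/, giving /ðʒbəθw/.
Under (C)V(N), the unsyllabifiable consonants are /ð/, /ʒ/, /θ/, /w/ (only a nasal (/m/, /n/, or /ŋ/) is licensed in coda position; onsets are limited to one consonant).
Inserting the epenthetic vowel yields /ð/ → /ðu/, /ʒ/ → /ʒu/, /θ/ → /θu/, /w/ → /wu/.

ðuʒubəθuwu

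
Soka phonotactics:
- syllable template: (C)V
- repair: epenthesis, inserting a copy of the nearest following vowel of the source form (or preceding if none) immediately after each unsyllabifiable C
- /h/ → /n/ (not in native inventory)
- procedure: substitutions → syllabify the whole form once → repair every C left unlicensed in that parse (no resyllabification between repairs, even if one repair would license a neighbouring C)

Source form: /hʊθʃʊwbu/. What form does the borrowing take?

nʊθʊʃʊwubu

Substitution: /h/ → /n/, giving /nʊθʃʊwbu/.
Syllabifying with onset maximization leaves /θ/, /w/ stranded (no codas are permitted; onsets are limited to one consonant).
Each unlicensed consonant becomes the onset of a new syllable: /θ/ → /θʊ/, /w/ → /wu/.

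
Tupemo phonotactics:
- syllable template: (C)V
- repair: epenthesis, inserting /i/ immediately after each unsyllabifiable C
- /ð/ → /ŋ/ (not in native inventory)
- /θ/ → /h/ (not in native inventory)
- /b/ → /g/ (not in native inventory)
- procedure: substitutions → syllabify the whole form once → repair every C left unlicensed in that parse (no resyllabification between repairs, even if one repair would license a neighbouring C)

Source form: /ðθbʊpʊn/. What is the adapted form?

ŋihigʊpʊni

Substitution: /ð/ → /ŋ/, /θ/ → /h/, /b/ → /g/, giving /ŋhgʊpʊn/.
Under (C)V, the unsyllabifiable consonants are /ŋ/, /h/, /n/ (no codas are permitted; onsets are limited to one consonant).
Inserting the epenthetic vowel yields /ŋ/ → /ŋi/, /h/ → /hi/, /n/ → /ni/.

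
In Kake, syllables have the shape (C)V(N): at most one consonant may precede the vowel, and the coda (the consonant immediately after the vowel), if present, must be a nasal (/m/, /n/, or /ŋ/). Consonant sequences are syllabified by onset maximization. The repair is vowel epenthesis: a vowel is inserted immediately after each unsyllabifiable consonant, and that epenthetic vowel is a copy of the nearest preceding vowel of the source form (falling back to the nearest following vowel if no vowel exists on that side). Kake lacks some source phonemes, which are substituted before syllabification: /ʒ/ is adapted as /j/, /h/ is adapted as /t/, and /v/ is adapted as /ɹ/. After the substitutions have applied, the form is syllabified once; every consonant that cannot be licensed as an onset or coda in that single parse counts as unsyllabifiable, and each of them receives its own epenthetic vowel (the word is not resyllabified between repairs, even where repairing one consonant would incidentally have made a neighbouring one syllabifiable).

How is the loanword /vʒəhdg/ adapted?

Substitution: /v/ → /ɹ/, /ʒ/ → /j/, /h/ → /t/, giving /ɹjətdg/.
Syllabifying with onset maximization leaves /ɹ/, /t/, /d/, /g/ stranded (only a nasal (/m/, /n/, or /ŋ/) is licensed in coda position; onsets are limited to one consonant).
Each unlicensed consonant becomes the onset of a new syllable: /ɹ/ → /ɹə/, /t/ → /tə/, /d/ → /də/, /g/ → /gə/.

ɹəjətədəgə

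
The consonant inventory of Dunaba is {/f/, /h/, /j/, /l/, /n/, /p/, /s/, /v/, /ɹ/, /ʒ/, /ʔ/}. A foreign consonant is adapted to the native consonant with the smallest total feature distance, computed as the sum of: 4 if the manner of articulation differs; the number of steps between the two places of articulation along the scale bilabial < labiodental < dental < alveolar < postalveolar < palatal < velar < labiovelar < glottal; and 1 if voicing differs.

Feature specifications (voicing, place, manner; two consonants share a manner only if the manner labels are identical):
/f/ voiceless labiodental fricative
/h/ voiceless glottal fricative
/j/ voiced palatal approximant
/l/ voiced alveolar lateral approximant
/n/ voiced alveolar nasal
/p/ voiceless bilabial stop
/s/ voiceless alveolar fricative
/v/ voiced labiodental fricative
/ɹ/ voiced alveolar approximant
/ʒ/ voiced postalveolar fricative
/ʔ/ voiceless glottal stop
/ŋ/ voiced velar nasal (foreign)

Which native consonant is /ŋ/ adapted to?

n

/n/ is closest: same manner (nasal), place distance 3 (velar→alveolar), same voicing; total 3. Next closest is /j/ at distance 5.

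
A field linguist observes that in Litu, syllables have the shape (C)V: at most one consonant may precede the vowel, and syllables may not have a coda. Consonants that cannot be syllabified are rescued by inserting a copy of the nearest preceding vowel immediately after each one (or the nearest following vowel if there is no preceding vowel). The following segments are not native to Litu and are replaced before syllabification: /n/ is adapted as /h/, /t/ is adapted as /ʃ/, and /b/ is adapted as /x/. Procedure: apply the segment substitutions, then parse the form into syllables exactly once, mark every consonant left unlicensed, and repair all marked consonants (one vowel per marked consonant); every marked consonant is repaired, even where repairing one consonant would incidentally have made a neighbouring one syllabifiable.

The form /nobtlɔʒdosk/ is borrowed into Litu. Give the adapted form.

Substitution: /n/ → /h/, /b/ → /x/, /t/ → /ʃ/, giving /hoxʃlɔʒdosk/.
The consonants /x/, /ʃ/, /ʒ/, /s/, /k/ cannot be parsed into a legal (C)V syllable (no codas are permitted; onsets are limited to one consonant).
Inserting the epenthetic vowel yields /x/ → /xo/, /ʃ/ → /ʃo/, /ʒ/ → /ʒɔ/, /s/ → /so/, /k/ → /ko/.

hoxoʃolɔʒɔdosoko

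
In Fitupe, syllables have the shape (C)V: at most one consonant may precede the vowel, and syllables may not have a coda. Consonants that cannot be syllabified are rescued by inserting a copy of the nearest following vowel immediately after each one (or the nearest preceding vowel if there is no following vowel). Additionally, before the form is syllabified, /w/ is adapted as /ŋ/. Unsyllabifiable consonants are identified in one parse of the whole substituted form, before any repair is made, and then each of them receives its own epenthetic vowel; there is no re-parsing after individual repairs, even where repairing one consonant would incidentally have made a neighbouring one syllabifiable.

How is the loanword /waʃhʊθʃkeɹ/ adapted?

ŋaʃʊhʊθeʃekeɹe

Substitution: /w/ → /ŋ/, giving /ŋaʃhʊθʃkeɹ/.
Syllabifying with onset maximization leaves /ʃ/, /θ/, /ʃ/, /ɹ/ stranded (no codas are permitted; onsets are limited to one consonant).
Inserting the epenthetic vowel yields /ʃ/ → /ʃʊ/, /θ/ → /θe/, /ʃ/ → /ʃe/, /ɹ/ → /ɹe/.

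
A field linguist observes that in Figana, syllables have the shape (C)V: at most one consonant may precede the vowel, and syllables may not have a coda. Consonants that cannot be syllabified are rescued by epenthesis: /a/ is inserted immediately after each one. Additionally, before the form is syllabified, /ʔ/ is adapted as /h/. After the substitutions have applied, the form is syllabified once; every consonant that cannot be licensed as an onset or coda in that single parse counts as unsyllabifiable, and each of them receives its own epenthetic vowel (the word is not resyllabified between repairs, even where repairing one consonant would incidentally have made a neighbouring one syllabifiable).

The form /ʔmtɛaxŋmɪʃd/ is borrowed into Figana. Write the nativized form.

hamatɛaxaŋamɪʃada

Substitution: /ʔ/ → /h/, giving /hmtɛaxŋmɪʃd/.
The consonants /h/, /m/, /x/, /ŋ/, /ʃ/, /d/ cannot be parsed into a legal (C)V syllable (no codas are permitted; onsets are limited to one consonant).
Inserting the epenthetic vowel yields /h/ → /ha/, /m/ → /ma/, /x/ → /xa/, /ŋ/ → /ŋa/, /ʃ/ → /ʃa/, /d/ → /da/.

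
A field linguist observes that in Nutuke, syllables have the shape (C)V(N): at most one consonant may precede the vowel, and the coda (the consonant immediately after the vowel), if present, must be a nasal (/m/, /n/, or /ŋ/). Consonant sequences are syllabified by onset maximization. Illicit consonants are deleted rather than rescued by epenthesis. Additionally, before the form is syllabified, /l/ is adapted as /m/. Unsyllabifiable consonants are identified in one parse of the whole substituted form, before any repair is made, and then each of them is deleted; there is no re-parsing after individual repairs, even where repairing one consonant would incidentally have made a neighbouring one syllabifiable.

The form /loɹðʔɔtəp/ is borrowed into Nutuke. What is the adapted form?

moʔɔtə

Substitution: /l/ → /m/, giving /moɹðʔɔtəp/.
Under (C)V(N), the unsyllabifiable consonants are /ɹ/, /ð/, /p/ (only a nasal (/m/, /n/, or /ŋ/) is licensed in coda position; onsets are limited to one consonant).
Deletion applies to /ɹ/, /ð/, /p/.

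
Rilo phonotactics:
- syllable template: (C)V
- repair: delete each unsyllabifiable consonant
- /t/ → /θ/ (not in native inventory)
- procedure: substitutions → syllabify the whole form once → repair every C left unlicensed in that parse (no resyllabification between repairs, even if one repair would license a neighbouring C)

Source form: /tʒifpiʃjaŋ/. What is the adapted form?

Substitution: /t/ → /θ/, giving /θʒifpiʃjaŋ/.
Syllabifying with onset maximization leaves /θ/, /f/, /ʃ/, /ŋ/ stranded (no codas are permitted; onsets are limited to one consonant).
Deletion applies to /θ/, /f/, /ʃ/, /ŋ/.

ʒipija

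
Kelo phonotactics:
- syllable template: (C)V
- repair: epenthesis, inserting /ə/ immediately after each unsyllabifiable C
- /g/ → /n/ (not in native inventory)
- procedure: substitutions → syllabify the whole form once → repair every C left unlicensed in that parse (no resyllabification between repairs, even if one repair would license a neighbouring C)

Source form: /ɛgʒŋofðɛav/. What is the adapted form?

Substitution: /g/ → /n/, giving /ɛnʒŋofðɛav/.
Syllabifying with onset maximization leaves /n/, /ʒ/, /f/, /v/ stranded (no codas are permitted; onsets are limited to one consonant).
Each unlicensed consonant becomes the onset of a new syllable: /n/ → /nə/, /ʒ/ → /ʒə/, /f/ → /fə/, /v/ → /və/.

ɛnəʒəŋofəðɛavə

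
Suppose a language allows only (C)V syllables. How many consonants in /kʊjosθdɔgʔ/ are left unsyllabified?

The consonants /s/, /θ/, /g/, /ʔ/ cannot be parsed into a legal (C)V syllable (no codas are permitted; onsets are limited to one consonant).

4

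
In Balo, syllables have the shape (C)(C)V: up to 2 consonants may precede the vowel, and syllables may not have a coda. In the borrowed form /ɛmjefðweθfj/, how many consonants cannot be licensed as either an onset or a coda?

4

Syllabifying with onset maximization leaves /f/, /θ/, /f/, /j/ stranded (no codas are permitted; onsets may contain at most 2 consonants).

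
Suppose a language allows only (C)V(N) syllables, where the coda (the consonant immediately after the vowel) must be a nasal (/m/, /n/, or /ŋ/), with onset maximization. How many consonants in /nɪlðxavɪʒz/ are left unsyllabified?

Syllabifying with onset maximization leaves /l/, /ð/, /ʒ/, /z/ stranded (only a nasal (/m/, /n/, or /ŋ/) is licensed in coda position; onsets are limited to one consonant).

4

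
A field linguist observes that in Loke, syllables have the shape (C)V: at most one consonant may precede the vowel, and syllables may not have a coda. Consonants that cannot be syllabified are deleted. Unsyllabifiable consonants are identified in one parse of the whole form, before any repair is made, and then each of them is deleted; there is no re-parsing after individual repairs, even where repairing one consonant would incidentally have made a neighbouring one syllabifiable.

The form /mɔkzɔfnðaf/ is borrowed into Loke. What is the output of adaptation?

Under (C)V, the unsyllabifiable consonants are /k/, /f/, /n/, /f/ (no codas are permitted; onsets are limited to one consonant).
Deleting the stranded consonants removes /k/, /f/, /n/, /f/.

mɔzɔða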